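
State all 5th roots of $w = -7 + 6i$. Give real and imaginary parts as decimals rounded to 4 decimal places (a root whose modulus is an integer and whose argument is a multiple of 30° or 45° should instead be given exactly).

|w| = sqrt(85) ≈ 9.219544, arg(w) ≈ 139.398705°
Root modulus = sqrt(85)^(1/5) ≈ 1.559344
Root arguments: θ_k = (arg(w) + 360°k)/5 for k = 0, 1, ..., 4
Compute each root as (root modulus)(cos θ_k + i sin θ_k) using full-precision intermediates, then round to 4 decimal places.
Roots: 1.3784 + 0.7292i, -0.2676 + 1.5362i, -1.5437 + 0.2203i, -0.6865 - 1.4001i, 1.1194 - 1.0856i


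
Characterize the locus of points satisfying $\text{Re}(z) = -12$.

Re(z) = x where z = x + yi; the equation x = -12 is satisfied by all points with that x-coordinate
Locus: Vertical line x = -12


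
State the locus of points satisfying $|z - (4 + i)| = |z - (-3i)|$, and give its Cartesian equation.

|z - z1| = |z - z2| means z is equidistant from z1 and z2,
i.e. the perpendicular bisector of the segment from (4, 1) to (0, -3) (midpoint (2, -1)).
With z = x + yi, square both sides:
(x - 4)^2 + (y - 1)^2 = (x - 0)^2 + (y - (-3))^2
The x^2 and y^2 terms cancel: -8x + (-8)y = 9 - 17 = -8
Simplify: x + y = 1
Locus: Perpendicular bisector of the segment from (4, 1) to (0, -3): the line x + y = 1


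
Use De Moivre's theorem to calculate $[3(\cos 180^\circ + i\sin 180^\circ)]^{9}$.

By De Moivre: z^n = r^n(cos(nθ) + i sin(nθ))
= 3^9(cos(9*180°) + i sin(9*180°))
= 19683(cos 180° + i sin 180°)
= -19683


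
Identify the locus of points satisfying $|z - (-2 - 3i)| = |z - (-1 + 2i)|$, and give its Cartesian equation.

|z - z1| = |z - z2| means z is equidistant from z1 and z2,
i.e. the perpendicular bisector of the segment from (-2, -3) to (-1, 2) (midpoint (-3/2, -1/2)).
With z = x + yi, square both sides:
(x - (-2))^2 + (y - (-3))^2 = (x - (-1))^2 + (y - 2)^2
The x^2 and y^2 terms cancel: 2x + 10y = 5 - 13 = -8
Simplify: x + 5y = -4
Locus: Perpendicular bisector of the segment from (-2, -3) to (-1, 2): the line x + 5y = -4


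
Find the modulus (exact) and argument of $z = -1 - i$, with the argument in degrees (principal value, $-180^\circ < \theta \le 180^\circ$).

|z| = sqrt((-1)^2 + (-1)^2) = sqrt(2)
arg(z) = arctan(b/a) = arctan(-1/-1) (quadrant-adjusted) = -135°


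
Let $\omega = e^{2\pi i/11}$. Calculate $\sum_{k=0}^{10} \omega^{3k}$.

Let ζ = ω^3 = e^(2πi·3/11). Since 11 ∤ 3, ζ ≠ 1.
Sum = Σ_{k=0}^{10} ζ^k = (ζ^11 - 1)/(ζ - 1) = (ω^{3·11} - 1)/(ζ - 1) = (1 - 1)/(ζ - 1) = 0


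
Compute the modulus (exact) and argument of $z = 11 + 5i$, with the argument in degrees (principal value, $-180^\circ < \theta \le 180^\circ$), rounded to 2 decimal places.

|z| = sqrt(11^2 + 5^2) = sqrt(146)
arg(z) = arctan(b/a) = arctan(5/11) (quadrant-adjusted) = 24.44°


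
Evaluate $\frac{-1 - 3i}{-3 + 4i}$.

Multiply numerator and denominator by conjugate (-3 - 4i):
= (-1 - 3i)(-3 - 4i) / ((-3)^2 + 4^2)
= (-9 + 13i) / 25
= -9/25 + (13/25)i


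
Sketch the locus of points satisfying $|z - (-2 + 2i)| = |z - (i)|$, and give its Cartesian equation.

|z - z1| = |z - z2| means z is equidistant from z1 and z2,
i.e. the perpendicular bisector of the segment from (-2, 2) to (0, 1) (midpoint (-1, 3/2)).
With z = x + yi, square both sides:
(x - (-2))^2 + (y - 2)^2 = (x - 0)^2 + (y - 1)^2
The x^2 and y^2 terms cancel: 4x + (-2)y = 1 - 8 = -7
Simplify: 4x - 2y = -7
Locus: Perpendicular bisector of the segment from (-2, 2) to (0, 1): the line 4x - 2y = -7


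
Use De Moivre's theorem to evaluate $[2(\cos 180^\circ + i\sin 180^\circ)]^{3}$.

By De Moivre: z^n = r^n(cos(nθ) + i sin(nθ))
= 2^3(cos(3*180°) + i sin(3*180°))
= 8(cos 180° + i sin 180°)
= -8


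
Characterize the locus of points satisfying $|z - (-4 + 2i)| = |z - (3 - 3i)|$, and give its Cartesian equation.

|z - z1| = |z - z2| means z is equidistant from z1 and z2,
i.e. the perpendicular bisector of the segment from (-4, 2) to (3, -3) (midpoint (-1/2, -1/2)).
With z = x + yi, square both sides:
(x - (-4))^2 + (y - 2)^2 = (x - 3)^2 + (y - (-3))^2
The x^2 and y^2 terms cancel: 14x + (-10)y = 18 - 20 = -2
Simplify: 7x - 5y = -1
Locus: Perpendicular bisector of the segment from (-4, 2) to (3, -3): the line 7x - 5y = -1


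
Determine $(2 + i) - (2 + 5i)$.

(2 - 2) + (1 - 5)i = -4i


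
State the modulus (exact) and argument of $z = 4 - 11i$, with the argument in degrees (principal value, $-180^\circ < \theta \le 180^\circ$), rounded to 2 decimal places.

|z| = sqrt(4^2 + (-11)^2) = sqrt(137)
arg(z) = arctan(b/a) = arctan(-11/4) (quadrant-adjusted) = -70.02°


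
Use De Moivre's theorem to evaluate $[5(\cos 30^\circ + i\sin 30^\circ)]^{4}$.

By De Moivre: z^n = r^n(cos(nθ) + i sin(nθ))
= 5^4(cos(4*30°) + i sin(4*30°))
= 625(cos 120° + i sin 120°)
= -625/2 + (625*sqrt(3)/2)i


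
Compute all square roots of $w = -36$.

|w| = 36, arg(w) = 180°
Root modulus = 36^(1/2) = 6
Root arguments: θ_k = (180° + 360°k)/2 for k = 0, 1, ..., 1
Roots: 6i, -6i


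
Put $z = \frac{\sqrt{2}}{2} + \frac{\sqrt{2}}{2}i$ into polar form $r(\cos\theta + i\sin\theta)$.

r = |z| = sqrt(a^2 + b^2) = sqrt((sqrt(2)/2)^2 + (sqrt(2)/2)^2) = sqrt(1/2 + 1/2) = sqrt(1) = 1
θ = arctan(b/a) = arctan(0.7071/0.7071) (quadrant-adjusted) = 45°
z = 1(cos 45° + i sin 45°)


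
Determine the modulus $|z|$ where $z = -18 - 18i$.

|z| = sqrt(a^2 + b^2) = sqrt((-18)^2 + (-18)^2) = sqrt(648) = sqrt(648)


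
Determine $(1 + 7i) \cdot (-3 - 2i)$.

(a1*a2 - b1*b2) + (a1*b2 + b1*a2)i
= (-3 - (-14)) + (-2 + (-21))i
= 11 - 23i


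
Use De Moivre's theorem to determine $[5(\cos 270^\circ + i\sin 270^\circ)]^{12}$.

By De Moivre: z^n = r^n(cos(nθ) + i sin(nθ))
= 5^12(cos(12*270°) + i sin(12*270°))
= 244140625(cos 0° + i sin 0°)
= 244140625


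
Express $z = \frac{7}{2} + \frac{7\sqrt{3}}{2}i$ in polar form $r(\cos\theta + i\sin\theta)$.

r = |z| = sqrt(a^2 + b^2) = sqrt((7/2)^2 + (7*sqrt(3)/2)^2) = sqrt(49/4 + 147/4) = sqrt(49) = 7
θ = arctan(b/a) = arctan(6.0622/3.5) (quadrant-adjusted) = 60°
z = 7(cos 60° + i sin 60°)


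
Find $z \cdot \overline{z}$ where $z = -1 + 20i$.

z * conjugate(z) = |z|^2 = a^2 + b^2
= (-1)^2 + 20^2 = 401


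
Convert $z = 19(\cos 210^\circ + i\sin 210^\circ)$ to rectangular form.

a = r cos θ = 19 * -sqrt(3)/2 = -19*sqrt(3)/2
b = r sin θ = 19 * -1/2 = -19/2
z = -19*sqrt(3)/2 - (19/2)i


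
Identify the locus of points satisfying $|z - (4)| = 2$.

|z - z0| = r describes a circle centered at z0 with radius r
Here z0 = 4 and r = 2
Locus: Circle centered at (4, 0) with radius 2


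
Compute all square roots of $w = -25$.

|w| = 25, arg(w) = 180°
Root modulus = 25^(1/2) = 5
Root arguments: θ_k = (180° + 360°k)/2 for k = 0, 1, ..., 1
Roots: 5i, -5i


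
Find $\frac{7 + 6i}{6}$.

Divisor is real, so divide each part by 6:
= 7/6 + i


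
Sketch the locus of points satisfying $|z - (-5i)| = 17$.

|z - z0| = r describes a circle centered at z0 with radius r
Here z0 = -5i and r = 17
Locus: Circle centered at (0, -5) with radius 17


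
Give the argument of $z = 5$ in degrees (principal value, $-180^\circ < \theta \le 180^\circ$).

b = 0 and a > 0, so z lies on the positive real axis: θ = 0°


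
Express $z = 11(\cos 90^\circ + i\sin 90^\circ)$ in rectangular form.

a = r cos θ = 11 * 0 = 0
b = r sin θ = 11 * 1 = 11
z = 11i


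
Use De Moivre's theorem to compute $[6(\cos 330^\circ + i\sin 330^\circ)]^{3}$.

By De Moivre: z^n = r^n(cos(nθ) + i sin(nθ))
= 6^3(cos(3*330°) + i sin(3*330°))
= 216(cos 270° + i sin 270°)
= -216i


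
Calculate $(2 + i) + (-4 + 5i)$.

(2 + (-4)) + (1 + 5)i = -2 + 6i


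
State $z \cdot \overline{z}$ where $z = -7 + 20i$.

z * conjugate(z) = |z|^2 = a^2 + b^2
= (-7)^2 + 20^2 = 449


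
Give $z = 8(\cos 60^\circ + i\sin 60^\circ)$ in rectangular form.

a = r cos θ = 8 * 1/2 = 4
b = r sin θ = 8 * sqrt(3)/2 = 4*sqrt(3)
z = 4 + 4*sqrt(3)i


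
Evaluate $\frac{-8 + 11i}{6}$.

Divisor is real, so divide each part by 6:
= -4/3 + (11/6)i


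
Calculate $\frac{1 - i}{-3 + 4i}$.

Multiply numerator and denominator by conjugate (-3 - 4i):
= (1 - i)(-3 - 4i) / ((-3)^2 + 4^2)
= (-7 - i) / 25
= -7/25 - (1/25)i


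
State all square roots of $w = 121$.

|w| = 121, arg(w) = 0°
Root modulus = 121^(1/2) = 11
Root arguments: θ_k = (0° + 360°k)/2 for k = 0, 1, ..., 1
Roots: 11, -11


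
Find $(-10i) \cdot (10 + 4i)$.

(a1*a2 - b1*b2) + (a1*b2 + b1*a2)i
= (0 - (-40)) + (0 + (-100))i
= 40 - 100i


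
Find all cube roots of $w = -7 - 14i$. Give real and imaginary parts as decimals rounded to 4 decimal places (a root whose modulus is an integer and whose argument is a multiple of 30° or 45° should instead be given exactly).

|w| = sqrt(245) ≈ 15.652476, arg(w) ≈ 243.434949°
Root modulus = sqrt(245)^(1/3) ≈ 2.501465
Root arguments: θ_k = (arg(w) + 360°k)/3 for k = 0, 1, ..., 2
Compute each root as (root modulus)(cos θ_k + i sin θ_k) using full-precision intermediates, then round to 4 decimal places.
Roots: 0.3851 + 2.4716i, -2.3330 - 0.9024i, 1.9480 - 1.5693i


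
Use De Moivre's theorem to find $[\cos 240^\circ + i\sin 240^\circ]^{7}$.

By De Moivre: z^n = r^n(cos(nθ) + i sin(nθ))
= 1^7(cos(7*240°) + i sin(7*240°))
= 1(cos 240° + i sin 240°)
= -1/2 - (sqrt(3)/2)i


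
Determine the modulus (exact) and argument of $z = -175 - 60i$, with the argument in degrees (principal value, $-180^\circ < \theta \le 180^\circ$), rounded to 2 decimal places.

|z| = sqrt((-175)^2 + (-60)^2) = 185
arg(z) = arctan(b/a) = arctan(-60/-175) (quadrant-adjusted) = -161.08°


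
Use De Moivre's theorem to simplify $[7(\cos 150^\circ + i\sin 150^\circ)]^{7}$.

By De Moivre: z^n = r^n(cos(nθ) + i sin(nθ))
= 7^7(cos(7*150°) + i sin(7*150°))
= 823543(cos 330° + i sin 330°)
= 823543*sqrt(3)/2 - (823543/2)i


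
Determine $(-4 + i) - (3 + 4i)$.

(-4 - 3) + (1 - 4)i = -7 - 3i


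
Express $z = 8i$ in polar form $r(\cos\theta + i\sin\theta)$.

r = |z| = sqrt(a^2 + b^2) = sqrt((0)^2 + (8)^2) = sqrt(0 + 64) = sqrt(64) = 8
a = 0 and b > 0, so z lies on the positive imaginary axis: θ = 90°
z = 8(cos 90° + i sin 90°)


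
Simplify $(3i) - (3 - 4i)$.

(0 - 3) + (3 - (-4))i = -3 + 7i


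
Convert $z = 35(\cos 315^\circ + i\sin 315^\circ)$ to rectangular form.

a = r cos θ = 35 * sqrt(2)/2 = 35*sqrt(2)/2
b = r sin θ = 35 * -sqrt(2)/2 = -35*sqrt(2)/2
z = 35*sqrt(2)/2 - (35*sqrt(2)/2)i


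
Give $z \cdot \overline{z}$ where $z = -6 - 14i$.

z * conjugate(z) = |z|^2 = a^2 + b^2
= (-6)^2 + (-14)^2 = 232


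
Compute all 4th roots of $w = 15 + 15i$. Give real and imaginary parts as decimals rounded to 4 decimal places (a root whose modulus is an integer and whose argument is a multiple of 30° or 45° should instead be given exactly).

|w| = sqrt(450) ≈ 21.213203, arg(w) = 45°
Root modulus = sqrt(450)^(1/4) ≈ 2.146108
Root arguments: θ_k = (45° + 360°k)/4 for k = 0, 1, ..., 3
Compute each root as (root modulus)(cos θ_k + i sin θ_k) using full-precision intermediates, then round to 4 decimal places.
Roots: 2.1049 + 0.4187i, -0.4187 + 2.1049i, -2.1049 - 0.4187i, 0.4187 - 2.1049i


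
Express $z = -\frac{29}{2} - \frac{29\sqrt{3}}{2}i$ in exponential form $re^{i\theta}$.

r = |z| = sqrt((-29/2)^2 + (-29*sqrt(3)/2)^2) = sqrt(841/4 + 2523/4) = sqrt(841) = 29
θ = arctan(b/a) = arctan(-25.1147/-14.5) (quadrant-adjusted) = -120° = -2π/3
z = 29e^(-i*2π/3)


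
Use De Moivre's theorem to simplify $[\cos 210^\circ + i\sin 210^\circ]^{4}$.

By De Moivre: z^n = r^n(cos(nθ) + i sin(nθ))
= 1^4(cos(4*210°) + i sin(4*210°))
= 1(cos 120° + i sin 120°)
= -1/2 + (sqrt(3)/2)i


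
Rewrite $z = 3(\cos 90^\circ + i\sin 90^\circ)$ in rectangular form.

a = r cos θ = 3 * 0 = 0
b = r sin θ = 3 * 1 = 3
z = 3i


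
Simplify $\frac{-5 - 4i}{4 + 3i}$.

Multiply numerator and denominator by conjugate (4 - 3i):
= (-5 - 4i)(4 - 3i) / (4^2 + 3^2)
= (-32 - i) / 25
= -32/25 - (1/25)i


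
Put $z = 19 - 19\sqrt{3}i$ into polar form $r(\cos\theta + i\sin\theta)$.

r = |z| = sqrt(a^2 + b^2) = sqrt((19)^2 + (-19*sqrt(3))^2) = sqrt(361 + 1083) = sqrt(1444) = 38
θ = arctan(b/a) = arctan(-32.909/19) (quadrant-adjusted) = 300°
z = 38(cos 300° + i sin 300°)


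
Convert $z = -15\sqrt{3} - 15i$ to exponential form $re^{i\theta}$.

r = |z| = sqrt((-15*sqrt(3))^2 + (-15)^2) = sqrt(675 + 225) = sqrt(900) = 30
θ = arctan(b/a) = arctan(-15/-25.9808) (quadrant-adjusted) = -150° = -5π/6
z = 30e^(-i*5π/6)


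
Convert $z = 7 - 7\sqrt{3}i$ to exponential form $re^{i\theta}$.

r = |z| = sqrt((7)^2 + (-7*sqrt(3))^2) = sqrt(49 + 147) = sqrt(196) = 14
θ = arctan(b/a) = arctan(-12.1244/7) (quadrant-adjusted) = -60° = -π/3
z = 14e^(-i*π/3)


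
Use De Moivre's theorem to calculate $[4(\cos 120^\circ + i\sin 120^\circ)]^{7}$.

By De Moivre: z^n = r^n(cos(nθ) + i sin(nθ))
= 4^7(cos(7*120°) + i sin(7*120°))
= 16384(cos 120° + i sin 120°)
= -8192 + 8192*sqrt(3)i


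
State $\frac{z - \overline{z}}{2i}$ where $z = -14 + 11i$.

z - conjugate(z) = 2bi
(z - conjugate(z))/(2i) = 2bi/(2i) = b = 11


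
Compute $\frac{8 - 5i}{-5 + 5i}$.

Multiply numerator and denominator by conjugate (-5 - 5i):
= (8 - 5i)(-5 - 5i) / ((-5)^2 + 5^2)
= (-65 - 15i) / 50
Divide through by 5: (-13 - 3i) / 10
= -13/10 - (3/10)i


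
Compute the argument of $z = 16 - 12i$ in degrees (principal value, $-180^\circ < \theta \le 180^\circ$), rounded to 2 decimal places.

θ = arctan(b/a) = arctan(-12/16) (quadrant-adjusted) = -36.87°


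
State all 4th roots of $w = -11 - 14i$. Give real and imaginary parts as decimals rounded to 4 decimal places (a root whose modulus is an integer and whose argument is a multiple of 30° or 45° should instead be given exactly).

|w| = sqrt(317) ≈ 17.804494, arg(w) ≈ 231.842773°
Root modulus = sqrt(317)^(1/4) ≈ 2.054151
Root arguments: θ_k = (arg(w) + 360°k)/4 for k = 0, 1, ..., 3
Compute each root as (root modulus)(cos θ_k + i sin θ_k) using full-precision intermediates, then round to 4 decimal places.
Roots: 1.0897 + 1.7413i, -1.7413 + 1.0897i, -1.0897 - 1.7413i, 1.7413 - 1.0897i


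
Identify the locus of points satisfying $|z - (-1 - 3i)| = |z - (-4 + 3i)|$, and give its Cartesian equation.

|z - z1| = |z - z2| means z is equidistant from z1 and z2,
i.e. the perpendicular bisector of the segment from (-1, -3) to (-4, 3) (midpoint (-5/2, 0)).
With z = x + yi, square both sides:
(x - (-1))^2 + (y - (-3))^2 = (x - (-4))^2 + (y - 3)^2
The x^2 and y^2 terms cancel: -6x + 12y = 25 - 10 = 15
Simplify: 2x - 4y = -5
Locus: Perpendicular bisector of the segment from (-1, -3) to (-4, 3): the line 2x - 4y = -5


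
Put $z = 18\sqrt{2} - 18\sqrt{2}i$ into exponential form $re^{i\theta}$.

r = |z| = sqrt((18*sqrt(2))^2 + (-18*sqrt(2))^2) = sqrt(648 + 648) = sqrt(1296) = 36
θ = arctan(b/a) = arctan(-25.4558/25.4558) (quadrant-adjusted) = -45° = -π/4
z = 36e^(-i*π/4)


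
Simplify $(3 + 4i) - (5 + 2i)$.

(3 - 5) + (4 - 2)i = -2 + 2i


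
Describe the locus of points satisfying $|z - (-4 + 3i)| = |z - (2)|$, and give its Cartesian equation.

|z - z1| = |z - z2| means z is equidistant from z1 and z2,
i.e. the perpendicular bisector of the segment from (-4, 3) to (2, 0) (midpoint (-1, 3/2)).
With z = x + yi, square both sides:
(x - (-4))^2 + (y - 3)^2 = (x - 2)^2 + (y - 0)^2
The x^2 and y^2 terms cancel: 12x + (-6)y = 4 - 25 = -21
Simplify: 4x - 2y = -7
Locus: Perpendicular bisector of the segment from (-4, 3) to (2, 0): the line 4x - 2y = -7


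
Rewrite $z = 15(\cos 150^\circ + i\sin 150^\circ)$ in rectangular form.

a = r cos θ = 15 * -sqrt(3)/2 = -15*sqrt(3)/2
b = r sin θ = 15 * 1/2 = 15/2
z = -15*sqrt(3)/2 + (15/2)i


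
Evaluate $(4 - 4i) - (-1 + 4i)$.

(4 - (-1)) + (-4 - 4)i = 5 - 8i


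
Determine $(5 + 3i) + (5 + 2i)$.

(5 + 5) + (3 + 2)i = 10 + 5i


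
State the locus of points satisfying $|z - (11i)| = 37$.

|z - z0| = r describes a circle centered at z0 with radius r
Here z0 = 11i and r = 37
Locus: Circle centered at (0, 11) with radius 37


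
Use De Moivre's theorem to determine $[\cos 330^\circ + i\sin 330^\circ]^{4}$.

By De Moivre: z^n = r^n(cos(nθ) + i sin(nθ))
= 1^4(cos(4*330°) + i sin(4*330°))
= 1(cos 240° + i sin 240°)
= -1/2 - (sqrt(3)/2)i


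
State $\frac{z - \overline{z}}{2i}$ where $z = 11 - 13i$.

z - conjugate(z) = 2bi
(z - conjugate(z))/(2i) = 2bi/(2i) = b = -13


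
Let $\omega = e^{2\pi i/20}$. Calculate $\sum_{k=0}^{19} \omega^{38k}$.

Let ζ = ω^38 = e^(2πi·38/20). Since 20 ∤ 38, ζ ≠ 1.
Sum = Σ_{k=0}^{19} ζ^k = (ζ^20 - 1)/(ζ - 1) = (ω^{38·20} - 1)/(ζ - 1) = (1 - 1)/(ζ - 1) = 0


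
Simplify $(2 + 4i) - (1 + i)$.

(2 - 1) + (4 - 1)i = 1 + 3i


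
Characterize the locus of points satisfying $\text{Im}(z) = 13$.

Im(z) = y where z = x + yi; the equation y = 13 is satisfied by all points with that y-coordinate
Locus: Horizontal line y = 13


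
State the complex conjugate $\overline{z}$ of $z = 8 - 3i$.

If z = a + bi, then conjugate(z) = a - bi
conjugate(8 - 3i) = 8 + 3i


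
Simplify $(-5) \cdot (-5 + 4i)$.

(a1*a2 - b1*b2) + (a1*b2 + b1*a2)i
= (25 - 0) + (-20 + 0)i
= 25 - 20i


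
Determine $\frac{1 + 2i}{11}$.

Divisor is real, so divide each part by 11:
= 1/11 + (2/11)i


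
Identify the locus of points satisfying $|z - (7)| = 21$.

|z - z0| = r describes a circle centered at z0 with radius r
Here z0 = 7 and r = 21
Locus: Circle centered at (7, 0) with radius 21


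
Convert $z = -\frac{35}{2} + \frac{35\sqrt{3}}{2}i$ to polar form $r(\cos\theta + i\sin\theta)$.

r = |z| = sqrt(a^2 + b^2) = sqrt((-35/2)^2 + (35*sqrt(3)/2)^2) = sqrt(1225/4 + 3675/4) = sqrt(1225) = 35
θ = arctan(b/a) = arctan(30.3109/-17.5) (quadrant-adjusted) = 120°
z = 35(cos 120° + i sin 120°)


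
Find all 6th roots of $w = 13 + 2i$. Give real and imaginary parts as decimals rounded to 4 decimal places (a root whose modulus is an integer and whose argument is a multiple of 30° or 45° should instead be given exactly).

|w| = sqrt(173) ≈ 13.152946, arg(w) ≈ 8.746162°
Root modulus = sqrt(173)^(1/6) ≈ 1.536398
Root arguments: θ_k = (arg(w) + 360°k)/6 for k = 0, 1, ..., 5
Compute each root as (root modulus)(cos θ_k + i sin θ_k) using full-precision intermediates, then round to 4 decimal places.
Roots: 1.5359 + 0.0391i, 0.7341 + 1.3497i, -0.8018 + 1.3106i, -1.5359 - 0.0391i, -0.7341 - 1.3497i, 0.8018 - 1.3106i


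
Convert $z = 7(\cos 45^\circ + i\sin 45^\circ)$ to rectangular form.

a = r cos θ = 7 * sqrt(2)/2 = 7*sqrt(2)/2
b = r sin θ = 7 * sqrt(2)/2 = 7*sqrt(2)/2
z = 7*sqrt(2)/2 + (7*sqrt(2)/2)i


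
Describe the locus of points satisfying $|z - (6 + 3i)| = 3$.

|z - z0| = r describes a circle centered at z0 with radius r
Here z0 = 6 + 3i and r = 3
Locus: Circle centered at (6, 3) with radius 3


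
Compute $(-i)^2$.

(a + bi)^2 = a^2 - b^2 + 2abi
= 0^2 - (-1)^2 + 2*0*(-1)i
= -1


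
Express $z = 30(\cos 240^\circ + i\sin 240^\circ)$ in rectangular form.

a = r cos θ = 30 * -1/2 = -15
b = r sin θ = 30 * -sqrt(3)/2 = -15*sqrt(3)
z = -15 - 15*sqrt(3)i


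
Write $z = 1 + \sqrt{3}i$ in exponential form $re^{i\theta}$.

r = |z| = sqrt((1)^2 + (sqrt(3))^2) = sqrt(1 + 3) = sqrt(4) = 2
θ = arctan(b/a) = arctan(1.7321/1) (quadrant-adjusted) = 60° = π/3
z = 2e^(i*π/3)


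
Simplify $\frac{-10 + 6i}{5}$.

Divisor is real, so divide each part by 5:
= -2 + (6/5)i


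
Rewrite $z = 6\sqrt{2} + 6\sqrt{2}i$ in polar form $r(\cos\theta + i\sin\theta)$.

r = |z| = sqrt(a^2 + b^2) = sqrt((6*sqrt(2))^2 + (6*sqrt(2))^2) = sqrt(72 + 72) = sqrt(144) = 12
θ = arctan(b/a) = arctan(8.4853/8.4853) (quadrant-adjusted) = 45°
z = 12(cos 45° + i sin 45°)


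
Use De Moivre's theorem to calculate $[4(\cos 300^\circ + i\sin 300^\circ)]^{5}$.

By De Moivre: z^n = r^n(cos(nθ) + i sin(nθ))
= 4^5(cos(5*300°) + i sin(5*300°))
= 1024(cos 60° + i sin 60°)
= 512 + 512*sqrt(3)i


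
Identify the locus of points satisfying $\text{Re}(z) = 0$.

Re(z) = x where z = x + yi; the equation x = 0 is satisfied by all points with that x-coordinate
Locus: Vertical line x = 0


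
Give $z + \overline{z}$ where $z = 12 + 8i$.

z + conjugate(z) = (a + bi) + (a - bi) = 2a
= 2 * 12 = 24


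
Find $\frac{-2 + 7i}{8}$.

Divisor is real, so divide each part by 8:
= -1/4 + (7/8)i


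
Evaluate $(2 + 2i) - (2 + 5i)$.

(2 - 2) + (2 - 5)i = -3i


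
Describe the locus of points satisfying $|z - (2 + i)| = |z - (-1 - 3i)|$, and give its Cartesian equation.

|z - z1| = |z - z2| means z is equidistant from z1 and z2,
i.e. the perpendicular bisector of the segment from (2, 1) to (-1, -3) (midpoint (1/2, -1)).
With z = x + yi, square both sides:
(x - 2)^2 + (y - 1)^2 = (x - (-1))^2 + (y - (-3))^2
The x^2 and y^2 terms cancel: -6x + (-8)y = 10 - 5 = 5
Simplify: 6x + 8y = -5
Locus: Perpendicular bisector of the segment from (2, 1) to (-1, -3): the line 6x + 8y = -5


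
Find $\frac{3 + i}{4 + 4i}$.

Multiply numerator and denominator by conjugate (4 - 4i):
= (3 + i)(4 - 4i) / (4^2 + 4^2)
= (16 - 8i) / 32
Divide through by 8: (2 - i) / 4
= 1/2 - (1/4)i


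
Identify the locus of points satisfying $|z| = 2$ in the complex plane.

|z| = 2 means sqrt(x^2 + y^2) = 2
This is a circle of radius 2 centered at the origin


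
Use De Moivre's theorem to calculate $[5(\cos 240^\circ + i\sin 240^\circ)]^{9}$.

By De Moivre: z^n = r^n(cos(nθ) + i sin(nθ))
= 5^9(cos(9*240°) + i sin(9*240°))
= 1953125(cos 0° + i sin 0°)
= 1953125


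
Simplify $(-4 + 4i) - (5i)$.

(-4 - 0) + (4 - 5)i = -4 - i


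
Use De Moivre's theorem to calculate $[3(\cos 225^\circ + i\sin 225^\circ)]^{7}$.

By De Moivre: z^n = r^n(cos(nθ) + i sin(nθ))
= 3^7(cos(7*225°) + i sin(7*225°))
= 2187(cos 135° + i sin 135°)
= -2187*sqrt(2)/2 + (2187*sqrt(2)/2)i


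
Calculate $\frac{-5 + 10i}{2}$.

Divisor is real, so divide each part by 2:
= -5/2 + 5i


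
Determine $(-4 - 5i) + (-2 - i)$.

(-4 + (-2)) + (-5 + (-1))i = -6 - 6i


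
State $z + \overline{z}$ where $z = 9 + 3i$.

z + conjugate(z) = (a + bi) + (a - bi) = 2a
= 2 * 9 = 18


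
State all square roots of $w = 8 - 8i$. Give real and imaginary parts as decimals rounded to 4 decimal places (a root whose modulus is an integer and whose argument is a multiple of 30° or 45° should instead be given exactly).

|w| = sqrt(128) ≈ 11.313708, arg(w) = 315°
Root modulus = sqrt(128)^(1/2) ≈ 3.363586
Root arguments: θ_k = (315° + 360°k)/2 for k = 0, 1, ..., 1
Compute each root as (root modulus)(cos θ_k + i sin θ_k) using full-precision intermediates, then round to 4 decimal places.
Roots: -3.1075 + 1.2872i, 3.1075 - 1.2872i


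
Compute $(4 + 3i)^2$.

(a + bi)^2 = a^2 - b^2 + 2abi
= 4^2 - 3^2 + 2*4*3i
= 7 + 24i


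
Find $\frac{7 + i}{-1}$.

Divisor is real, so divide each part by -1:
= -7 - i


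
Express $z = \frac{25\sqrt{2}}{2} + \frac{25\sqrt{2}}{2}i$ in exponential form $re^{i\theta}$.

r = |z| = sqrt((25*sqrt(2)/2)^2 + (25*sqrt(2)/2)^2) = sqrt(625/2 + 625/2) = sqrt(625) = 25
θ = arctan(b/a) = arctan(17.6777/17.6777) (quadrant-adjusted) = 45° = π/4
z = 25e^(i*π/4)


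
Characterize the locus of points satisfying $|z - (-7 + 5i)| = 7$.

|z - z0| = r describes a circle centered at z0 with radius r
Here z0 = -7 + 5i and r = 7
Locus: Circle centered at (-7, 5) with radius 7


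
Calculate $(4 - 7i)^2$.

(a + bi)^2 = a^2 - b^2 + 2abi
= 4^2 - (-7)^2 + 2*4*(-7)i
= -33 - 56i


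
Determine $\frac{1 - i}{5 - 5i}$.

Multiply numerator and denominator by conjugate (5 + 5i):
= (1 - i)(5 + 5i) / (5^2 + (-5)^2)
= (10) / 50
Divide through by 10: (1) / 5
= 1/5


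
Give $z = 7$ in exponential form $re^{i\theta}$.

r = |z| = sqrt((7)^2 + (0)^2) = sqrt(49 + 0) = sqrt(49) = 7
b = 0 and a > 0, so z lies on the positive real axis: θ = 0
z = 7e^(i*0) = 7


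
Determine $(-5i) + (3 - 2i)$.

(0 + 3) + (-5 + (-2))i = 3 - 7i


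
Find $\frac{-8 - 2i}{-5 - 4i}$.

Multiply numerator and denominator by conjugate (-5 + 4i):
= (-8 - 2i)(-5 + 4i) / ((-5)^2 + (-4)^2)
= (48 - 22i) / 41
= 48/41 - (22/41)i


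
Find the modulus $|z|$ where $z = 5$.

|z| = sqrt(a^2 + b^2) = sqrt(5^2 + 0^2) = sqrt(25) = 5


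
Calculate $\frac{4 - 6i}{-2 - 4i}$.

Multiply numerator and denominator by conjugate (-2 + 4i):
= (4 - 6i)(-2 + 4i) / ((-2)^2 + (-4)^2)
= (16 + 28i) / 20
Divide through by 4: (4 + 7i) / 5
= 4/5 + (7/5)i


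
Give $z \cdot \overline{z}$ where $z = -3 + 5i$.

z * conjugate(z) = |z|^2 = a^2 + b^2
= (-3)^2 + 5^2 = 34


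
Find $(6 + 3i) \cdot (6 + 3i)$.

(a1*a2 - b1*b2) + (a1*b2 + b1*a2)i
= (36 - 9) + (18 + 18)i
= 27 + 36i


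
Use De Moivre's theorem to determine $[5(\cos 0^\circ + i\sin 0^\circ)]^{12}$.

By De Moivre: z^n = r^n(cos(nθ) + i sin(nθ))
= 5^12(cos(12*0°) + i sin(12*0°))
= 244140625(cos 0° + i sin 0°)
= 244140625


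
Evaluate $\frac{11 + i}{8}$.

Divisor is real, so divide each part by 8:
= 11/8 + (1/8)i


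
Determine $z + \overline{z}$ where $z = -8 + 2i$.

z + conjugate(z) = (a + bi) + (a - bi) = 2a
= 2 * (-8) = -16


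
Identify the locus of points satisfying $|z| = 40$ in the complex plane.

|z| = 40 means sqrt(x^2 + y^2) = 40
This is a circle of radius 40 centered at the origin


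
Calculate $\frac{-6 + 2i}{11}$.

Divisor is real, so divide each part by 11:
= -6/11 + (2/11)i


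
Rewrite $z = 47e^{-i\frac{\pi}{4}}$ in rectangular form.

a = r cos θ = 47 * sqrt(2)/2 = 47*sqrt(2)/2
b = r sin θ = 47 * -sqrt(2)/2 = -47*sqrt(2)/2
z = 47*sqrt(2)/2 - (47*sqrt(2)/2)i


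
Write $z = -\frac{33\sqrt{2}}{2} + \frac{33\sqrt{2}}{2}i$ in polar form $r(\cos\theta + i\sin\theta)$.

r = |z| = sqrt(a^2 + b^2) = sqrt((-33*sqrt(2)/2)^2 + (33*sqrt(2)/2)^2) = sqrt(1089/2 + 1089/2) = sqrt(1089) = 33
θ = arctan(b/a) = arctan(23.3345/-23.3345) (quadrant-adjusted) = 135°
z = 33(cos 135° + i sin 135°)


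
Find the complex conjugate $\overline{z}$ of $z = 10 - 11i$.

If z = a + bi, then conjugate(z) = a - bi
conjugate(10 - 11i) = 10 + 11i


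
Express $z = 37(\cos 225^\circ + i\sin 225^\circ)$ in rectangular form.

a = r cos θ = 37 * -sqrt(2)/2 = -37*sqrt(2)/2
b = r sin θ = 37 * -sqrt(2)/2 = -37*sqrt(2)/2
z = -37*sqrt(2)/2 - (37*sqrt(2)/2)i


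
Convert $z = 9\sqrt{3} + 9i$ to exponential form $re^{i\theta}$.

r = |z| = sqrt((9*sqrt(3))^2 + (9)^2) = sqrt(243 + 81) = sqrt(324) = 18
θ = arctan(b/a) = arctan(9/15.5885) (quadrant-adjusted) = 30° = π/6
z = 18e^(i*π/6)


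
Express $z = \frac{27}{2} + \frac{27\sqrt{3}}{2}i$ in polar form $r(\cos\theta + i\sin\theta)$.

r = |z| = sqrt(a^2 + b^2) = sqrt((27/2)^2 + (27*sqrt(3)/2)^2) = sqrt(729/4 + 2187/4) = sqrt(729) = 27
θ = arctan(b/a) = arctan(23.3827/13.5) (quadrant-adjusted) = 60°
z = 27(cos 60° + i sin 60°)


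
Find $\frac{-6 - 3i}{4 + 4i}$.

Multiply numerator and denominator by conjugate (4 - 4i):
= (-6 - 3i)(4 - 4i) / (4^2 + 4^2)
= (-36 + 12i) / 32
Divide through by 4: (-9 + 3i) / 8
= -9/8 + (3/8)i


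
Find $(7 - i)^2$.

(a + bi)^2 = a^2 - b^2 + 2abi
= 7^2 - (-1)^2 + 2*7*(-1)i
= 48 - 14i


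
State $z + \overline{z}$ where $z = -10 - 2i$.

z + conjugate(z) = (a + bi) + (a - bi) = 2a
= 2 * (-10) = -20


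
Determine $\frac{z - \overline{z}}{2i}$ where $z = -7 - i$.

z - conjugate(z) = 2bi
(z - conjugate(z))/(2i) = 2bi/(2i) = b = -1


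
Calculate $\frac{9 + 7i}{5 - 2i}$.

Multiply numerator and denominator by conjugate (5 + 2i):
= (9 + 7i)(5 + 2i) / (5^2 + (-2)^2)
= (31 + 53i) / 29
= 31/29 + (53/29)i


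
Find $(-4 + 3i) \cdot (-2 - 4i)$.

(a1*a2 - b1*b2) + (a1*b2 + b1*a2)i
= (8 - (-12)) + (16 + (-6))i
= 20 + 10i


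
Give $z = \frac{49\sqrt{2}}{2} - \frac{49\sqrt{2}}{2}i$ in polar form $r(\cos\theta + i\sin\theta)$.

r = |z| = sqrt(a^2 + b^2) = sqrt((49*sqrt(2)/2)^2 + (-49*sqrt(2)/2)^2) = sqrt(2401/2 + 2401/2) = sqrt(2401) = 49
θ = arctan(b/a) = arctan(-34.6482/34.6482) (quadrant-adjusted) = 315°
z = 49(cos 315° + i sin 315°)


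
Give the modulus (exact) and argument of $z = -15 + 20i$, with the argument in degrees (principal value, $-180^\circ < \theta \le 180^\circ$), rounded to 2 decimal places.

|z| = sqrt((-15)^2 + 20^2) = 25
arg(z) = arctan(b/a) = arctan(20/-15) (quadrant-adjusted) = 126.87°


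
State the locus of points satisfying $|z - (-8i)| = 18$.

|z - z0| = r describes a circle centered at z0 with radius r
Here z0 = -8i and r = 18
Locus: Circle centered at (0, -8) with radius 18


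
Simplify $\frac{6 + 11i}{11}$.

Divisor is real, so divide each part by 11:
= 6/11 + i


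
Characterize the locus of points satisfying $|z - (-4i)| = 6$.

|z - z0| = r describes a circle centered at z0 with radius r
Here z0 = -4i and r = 6
Locus: Circle centered at (0, -4) with radius 6


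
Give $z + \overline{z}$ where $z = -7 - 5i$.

z + conjugate(z) = (a + bi) + (a - bi) = 2a
= 2 * (-7) = -14


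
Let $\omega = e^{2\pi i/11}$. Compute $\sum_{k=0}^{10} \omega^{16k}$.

Let ζ = ω^16 = e^(2πi·16/11). Since 11 ∤ 16, ζ ≠ 1.
Sum = Σ_{k=0}^{10} ζ^k = (ζ^11 - 1)/(ζ - 1) = (ω^{16·11} - 1)/(ζ - 1) = (1 - 1)/(ζ - 1) = 0


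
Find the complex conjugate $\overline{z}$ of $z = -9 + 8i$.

If z = a + bi, then conjugate(z) = a - bi
conjugate(-9 + 8i) = -9 - 8i


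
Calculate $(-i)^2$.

(a + bi)^2 = a^2 - b^2 + 2abi
= 0^2 - (-1)^2 + 2*0*(-1)i
= -1


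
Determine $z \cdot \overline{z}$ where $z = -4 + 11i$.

z * conjugate(z) = |z|^2 = a^2 + b^2
= (-4)^2 + 11^2 = 137


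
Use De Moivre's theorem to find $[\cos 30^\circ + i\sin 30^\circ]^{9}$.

By De Moivre: z^n = r^n(cos(nθ) + i sin(nθ))
= 1^9(cos(9*30°) + i sin(9*30°))
= 1(cos 270° + i sin 270°)
= -i


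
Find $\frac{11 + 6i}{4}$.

Divisor is real, so divide each part by 4:
= 11/4 + (3/2)i


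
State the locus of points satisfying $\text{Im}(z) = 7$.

Im(z) = y where z = x + yi; the equation y = 7 is satisfied by all points with that y-coordinate
Locus: Horizontal line y = 7


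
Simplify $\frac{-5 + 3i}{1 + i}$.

Multiply numerator and denominator by conjugate (1 - i):
= (-5 + 3i)(1 - i) / (1^2 + 1^2)
= (-2 + 8i) / 2
= -1 + 4i


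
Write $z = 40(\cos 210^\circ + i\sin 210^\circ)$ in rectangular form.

a = r cos θ = 40 * -sqrt(3)/2 = -20*sqrt(3)
b = r sin θ = 40 * -1/2 = -20
z = -20*sqrt(3) - 20i


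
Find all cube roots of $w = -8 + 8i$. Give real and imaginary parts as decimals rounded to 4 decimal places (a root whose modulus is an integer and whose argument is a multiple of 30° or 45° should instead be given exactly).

|w| = sqrt(128) ≈ 11.313708, arg(w) = 135°
Root modulus = sqrt(128)^(1/3) ≈ 2.244924
Root arguments: θ_k = (135° + 360°k)/3 for k = 0, 1, ..., 2
Compute each root as (root modulus)(cos θ_k + i sin θ_k) using full-precision intermediates, then round to 4 decimal places.
Roots: 1.5874 + 1.5874i, -2.1684 + 0.5810i, 0.5810 - 2.1684i


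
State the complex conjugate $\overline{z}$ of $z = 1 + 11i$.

If z = a + bi, then conjugate(z) = a - bi
conjugate(1 + 11i) = 1 - 11i


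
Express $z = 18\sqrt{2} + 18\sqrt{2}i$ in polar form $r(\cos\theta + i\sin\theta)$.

r = |z| = sqrt(a^2 + b^2) = sqrt((18*sqrt(2))^2 + (18*sqrt(2))^2) = sqrt(648 + 648) = sqrt(1296) = 36
θ = arctan(b/a) = arctan(25.4558/25.4558) (quadrant-adjusted) = 45°
z = 36(cos 45° + i sin 45°)


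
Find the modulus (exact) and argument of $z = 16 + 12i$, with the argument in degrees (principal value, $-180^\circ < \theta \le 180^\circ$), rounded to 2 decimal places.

|z| = sqrt(16^2 + 12^2) = 20
arg(z) = arctan(b/a) = arctan(12/16) (quadrant-adjusted) = 36.87°


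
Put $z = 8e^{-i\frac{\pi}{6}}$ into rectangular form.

a = r cos θ = 8 * sqrt(3)/2 = 4*sqrt(3)
b = r sin θ = 8 * -1/2 = -4
z = 4*sqrt(3) - 4i


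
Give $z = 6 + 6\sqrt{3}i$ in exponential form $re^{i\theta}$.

r = |z| = sqrt((6)^2 + (6*sqrt(3))^2) = sqrt(36 + 108) = sqrt(144) = 12
θ = arctan(b/a) = arctan(10.3923/6) (quadrant-adjusted) = 60° = π/3
z = 12e^(i*π/3)


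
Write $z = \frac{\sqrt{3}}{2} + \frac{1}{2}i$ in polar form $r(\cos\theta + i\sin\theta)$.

r = |z| = sqrt(a^2 + b^2) = sqrt((sqrt(3)/2)^2 + (1/2)^2) = sqrt(3/4 + 1/4) = sqrt(1) = 1
θ = arctan(b/a) = arctan(0.5/0.866) (quadrant-adjusted) = 30°
z = 1(cos 30° + i sin 30°)


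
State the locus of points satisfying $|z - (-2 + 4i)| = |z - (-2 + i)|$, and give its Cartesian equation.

|z - z1| = |z - z2| means z is equidistant from z1 and z2,
i.e. the perpendicular bisector of the segment from (-2, 4) to (-2, 1) (midpoint (-2, 5/2)).
With z = x + yi, square both sides:
(x - (-2))^2 + (y - 4)^2 = (x - (-2))^2 + (y - 1)^2
The x^2 and y^2 terms cancel: 0x + (-6)y = 5 - 20 = -15
Simplify: y = 5/2
Locus: Perpendicular bisector of the segment from (-2, 4) to (-2, 1): the line y = 5/2


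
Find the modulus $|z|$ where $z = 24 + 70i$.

|z| = sqrt(a^2 + b^2) = sqrt(24^2 + 70^2) = sqrt(5476) = 74


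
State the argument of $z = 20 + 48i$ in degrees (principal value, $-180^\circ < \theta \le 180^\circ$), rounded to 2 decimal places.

θ = arctan(b/a) = arctan(48/20) (quadrant-adjusted) = 67.38°


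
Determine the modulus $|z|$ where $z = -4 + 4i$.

|z| = sqrt(a^2 + b^2) = sqrt((-4)^2 + 4^2) = sqrt(32) = sqrt(32)


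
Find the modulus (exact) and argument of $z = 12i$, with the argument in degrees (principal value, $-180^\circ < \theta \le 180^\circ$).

|z| = sqrt(0^2 + 12^2) = 12
a = 0 and b > 0, so z lies on the positive imaginary axis: arg(z) = 90°


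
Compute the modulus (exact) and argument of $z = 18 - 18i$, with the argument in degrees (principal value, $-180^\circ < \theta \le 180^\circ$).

|z| = sqrt(18^2 + (-18)^2) = sqrt(648)
arg(z) = arctan(b/a) = arctan(-18/18) (quadrant-adjusted) = -45°


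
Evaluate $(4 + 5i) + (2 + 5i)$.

(4 + 2) + (5 + 5)i = 6 + 10i


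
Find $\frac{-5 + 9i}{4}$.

Divisor is real, so divide each part by 4:
= -5/4 + (9/4)i


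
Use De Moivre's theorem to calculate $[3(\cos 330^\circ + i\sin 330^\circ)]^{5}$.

By De Moivre: z^n = r^n(cos(nθ) + i sin(nθ))
= 3^5(cos(5*330°) + i sin(5*330°))
= 243(cos 210° + i sin 210°)
= -243*sqrt(3)/2 - (243/2)i


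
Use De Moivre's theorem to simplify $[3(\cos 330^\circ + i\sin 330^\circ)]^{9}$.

By De Moivre: z^n = r^n(cos(nθ) + i sin(nθ))
= 3^9(cos(9*330°) + i sin(9*330°))
= 19683(cos 90° + i sin 90°)
= 19683i


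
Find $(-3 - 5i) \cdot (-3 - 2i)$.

(a1*a2 - b1*b2) + (a1*b2 + b1*a2)i
= (9 - 10) + (6 + 15)i
= -1 + 21i


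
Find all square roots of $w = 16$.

|w| = 16, arg(w) = 0°
Root modulus = 16^(1/2) = 4
Root arguments: θ_k = (0° + 360°k)/2 for k = 0, 1, ..., 1
Roots: 4, -4


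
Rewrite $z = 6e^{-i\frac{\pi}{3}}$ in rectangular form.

a = r cos θ = 6 * 1/2 = 3
b = r sin θ = 6 * -sqrt(3)/2 = -3*sqrt(3)
z = 3 - 3*sqrt(3)i


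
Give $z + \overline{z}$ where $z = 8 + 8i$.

z + conjugate(z) = (a + bi) + (a - bi) = 2a
= 2 * 8 = 16


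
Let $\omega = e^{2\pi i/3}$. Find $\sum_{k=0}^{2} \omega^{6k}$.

Since 3 divides 6, ω^6 = (ω^3)^2 = 1^2 = 1, so every term is 1.
Sum = 3 · 1 = 3


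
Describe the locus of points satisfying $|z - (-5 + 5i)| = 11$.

|z - z0| = r describes a circle centered at z0 with radius r
Here z0 = -5 + 5i and r = 11
Locus: Circle centered at (-5, 5) with radius 11


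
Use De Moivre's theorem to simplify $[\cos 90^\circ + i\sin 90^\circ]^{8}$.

By De Moivre: z^n = r^n(cos(nθ) + i sin(nθ))
= 1^8(cos(8*90°) + i sin(8*90°))
= 1(cos 0° + i sin 0°)
= 1


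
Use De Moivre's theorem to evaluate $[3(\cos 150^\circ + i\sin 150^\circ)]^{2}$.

By De Moivre: z^n = r^n(cos(nθ) + i sin(nθ))
= 3^2(cos(2*150°) + i sin(2*150°))
= 9(cos 300° + i sin 300°)
= 9/2 - (9*sqrt(3)/2)i


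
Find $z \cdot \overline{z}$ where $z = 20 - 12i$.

z * conjugate(z) = |z|^2 = a^2 + b^2
= 20^2 + (-12)^2 = 544


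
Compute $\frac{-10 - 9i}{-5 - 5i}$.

Multiply numerator and denominator by conjugate (-5 + 5i):
= (-10 - 9i)(-5 + 5i) / ((-5)^2 + (-5)^2)
= (95 - 5i) / 50
Divide through by 5: (19 - i) / 10
= 19/10 - (1/10)i


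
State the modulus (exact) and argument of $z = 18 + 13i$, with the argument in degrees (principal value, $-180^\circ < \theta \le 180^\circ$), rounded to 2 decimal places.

|z| = sqrt(18^2 + 13^2) = sqrt(493)
arg(z) = arctan(b/a) = arctan(13/18) (quadrant-adjusted) = 35.84°


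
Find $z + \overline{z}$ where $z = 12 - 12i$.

z + conjugate(z) = (a + bi) + (a - bi) = 2a
= 2 * 12 = 24


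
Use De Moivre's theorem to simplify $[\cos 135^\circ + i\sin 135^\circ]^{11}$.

By De Moivre: z^n = r^n(cos(nθ) + i sin(nθ))
= 1^11(cos(11*135°) + i sin(11*135°))
= 1(cos 45° + i sin 45°)
= sqrt(2)/2 + (sqrt(2)/2)i


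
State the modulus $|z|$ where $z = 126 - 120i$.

|z| = sqrt(a^2 + b^2) = sqrt(126^2 + (-120)^2) = sqrt(30276) = 174


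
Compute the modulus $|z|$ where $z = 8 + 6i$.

|z| = sqrt(a^2 + b^2) = sqrt(8^2 + 6^2) = sqrt(100) = 10


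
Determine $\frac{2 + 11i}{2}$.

Divisor is real, so divide each part by 2:
= 1 + (11/2)i


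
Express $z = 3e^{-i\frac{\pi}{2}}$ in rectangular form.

a = r cos θ = 3 * 0 = 0
b = r sin θ = 3 * -1 = -3
z = -3i


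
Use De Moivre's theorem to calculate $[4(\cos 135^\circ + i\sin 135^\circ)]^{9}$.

By De Moivre: z^n = r^n(cos(nθ) + i sin(nθ))
= 4^9(cos(9*135°) + i sin(9*135°))
= 262144(cos 135° + i sin 135°)
= -131072*sqrt(2) + 131072*sqrt(2)i


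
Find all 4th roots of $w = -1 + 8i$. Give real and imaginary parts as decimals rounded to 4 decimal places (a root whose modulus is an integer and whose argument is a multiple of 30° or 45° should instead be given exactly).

|w| = sqrt(65) ≈ 8.062258, arg(w) ≈ 97.125016°
Root modulus = sqrt(65)^(1/4) ≈ 1.685055
Root arguments: θ_k = (arg(w) + 360°k)/4 for k = 0, 1, ..., 3
Compute each root as (root modulus)(cos θ_k + i sin θ_k) using full-precision intermediates, then round to 4 decimal places.
Roots: 1.5360 + 0.6929i, -0.6929 + 1.5360i, -1.5360 - 0.6929i, 0.6929 - 1.5360i


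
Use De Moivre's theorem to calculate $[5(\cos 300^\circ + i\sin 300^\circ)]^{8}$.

By De Moivre: z^n = r^n(cos(nθ) + i sin(nθ))
= 5^8(cos(8*300°) + i sin(8*300°))
= 390625(cos 240° + i sin 240°)
= -390625/2 - (390625*sqrt(3)/2)i


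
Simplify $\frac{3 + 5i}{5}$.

Divisor is real, so divide each part by 5:
= 3/5 + i


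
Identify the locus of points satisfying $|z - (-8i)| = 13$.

|z - z0| = r describes a circle centered at z0 with radius r
Here z0 = -8i and r = 13
Locus: Circle centered at (0, -8) with radius 13


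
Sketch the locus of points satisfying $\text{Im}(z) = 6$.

Im(z) = y where z = x + yi; the equation y = 6 is satisfied by all points with that y-coordinate
Locus: Horizontal line y = 6


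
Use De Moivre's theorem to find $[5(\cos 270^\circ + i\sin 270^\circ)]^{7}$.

By De Moivre: z^n = r^n(cos(nθ) + i sin(nθ))
= 5^7(cos(7*270°) + i sin(7*270°))
= 78125(cos 90° + i sin 90°)
= 78125i


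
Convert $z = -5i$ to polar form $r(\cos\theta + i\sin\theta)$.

r = |z| = sqrt(a^2 + b^2) = sqrt((0)^2 + (-5)^2) = sqrt(0 + 25) = sqrt(25) = 5
a = 0 and b < 0, so z lies on the negative imaginary axis: θ = 270°
z = 5(cos 270° + i sin 270°)


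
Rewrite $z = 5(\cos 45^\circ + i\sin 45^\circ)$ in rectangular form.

a = r cos θ = 5 * sqrt(2)/2 = 5*sqrt(2)/2
b = r sin θ = 5 * sqrt(2)/2 = 5*sqrt(2)/2
z = 5*sqrt(2)/2 + (5*sqrt(2)/2)i
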